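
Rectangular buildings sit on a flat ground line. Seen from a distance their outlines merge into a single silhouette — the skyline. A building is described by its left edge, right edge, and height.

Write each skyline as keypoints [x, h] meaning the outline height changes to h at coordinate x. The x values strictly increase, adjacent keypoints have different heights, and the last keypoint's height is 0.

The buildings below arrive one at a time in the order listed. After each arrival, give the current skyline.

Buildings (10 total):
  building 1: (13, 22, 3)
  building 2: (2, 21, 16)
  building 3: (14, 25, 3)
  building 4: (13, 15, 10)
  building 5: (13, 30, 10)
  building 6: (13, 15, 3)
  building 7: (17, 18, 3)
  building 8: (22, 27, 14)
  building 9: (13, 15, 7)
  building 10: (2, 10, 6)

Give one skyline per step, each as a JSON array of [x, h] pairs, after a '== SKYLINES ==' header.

== SKYLINES ==
[[13,3],[22,0]]
[[2,16],[21,3],[22,0]]
[[2,16],[21,3],[25,0]]
[[2,16],[21,3],[25,0]]
[[2,16],[21,10],[30,0]]
[[2,16],[21,10],[30,0]]
[[2,16],[21,10],[30,0]]
[[2,16],[21,10],[22,14],[27,10],[30,0]]
[[2,16],[21,10],[22,14],[27,10],[30,0]]
[[2,16],[21,10],[22,14],[27,10],[30,0]]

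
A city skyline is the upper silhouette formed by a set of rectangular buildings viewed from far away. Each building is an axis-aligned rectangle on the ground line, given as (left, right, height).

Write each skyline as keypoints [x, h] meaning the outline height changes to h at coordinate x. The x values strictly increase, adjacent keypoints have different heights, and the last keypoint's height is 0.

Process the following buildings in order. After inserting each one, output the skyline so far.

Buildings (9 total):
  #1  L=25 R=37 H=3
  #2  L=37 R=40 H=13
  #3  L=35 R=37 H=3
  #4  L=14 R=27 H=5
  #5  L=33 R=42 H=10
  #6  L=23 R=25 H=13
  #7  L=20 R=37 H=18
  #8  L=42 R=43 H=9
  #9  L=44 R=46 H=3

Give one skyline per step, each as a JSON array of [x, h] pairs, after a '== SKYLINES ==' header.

== SKYLINES ==
[[25,3],[37,0]]
[[25,3],[37,13],[40,0]]
[[25,3],[37,13],[40,0]]
[[14,5],[27,3],[37,13],[40,0]]
[[14,5],[27,3],[33,10],[37,13],[40,10],[42,0]]
[[14,5],[23,13],[25,5],[27,3],[33,10],[37,13],[40,10],[42,0]]
[[14,5],[20,18],[37,13],[40,10],[42,0]]
[[14,5],[20,18],[37,13],[40,10],[42,9],[43,0]]
[[14,5],[20,18],[37,13],[40,10],[42,9],[43,0],[44,3],[46,0]]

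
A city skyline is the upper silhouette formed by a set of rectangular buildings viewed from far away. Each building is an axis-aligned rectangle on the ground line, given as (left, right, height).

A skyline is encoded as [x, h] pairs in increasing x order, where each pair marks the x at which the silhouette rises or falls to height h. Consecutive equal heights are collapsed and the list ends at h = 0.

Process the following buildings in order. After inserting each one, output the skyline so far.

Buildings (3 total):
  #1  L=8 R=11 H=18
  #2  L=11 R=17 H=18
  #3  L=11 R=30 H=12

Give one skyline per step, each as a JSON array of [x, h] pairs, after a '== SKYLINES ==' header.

== SKYLINES ==
[[8,18],[11,0]]
[[8,18],[17,0]]
[[8,18],[17,12],[30,0]]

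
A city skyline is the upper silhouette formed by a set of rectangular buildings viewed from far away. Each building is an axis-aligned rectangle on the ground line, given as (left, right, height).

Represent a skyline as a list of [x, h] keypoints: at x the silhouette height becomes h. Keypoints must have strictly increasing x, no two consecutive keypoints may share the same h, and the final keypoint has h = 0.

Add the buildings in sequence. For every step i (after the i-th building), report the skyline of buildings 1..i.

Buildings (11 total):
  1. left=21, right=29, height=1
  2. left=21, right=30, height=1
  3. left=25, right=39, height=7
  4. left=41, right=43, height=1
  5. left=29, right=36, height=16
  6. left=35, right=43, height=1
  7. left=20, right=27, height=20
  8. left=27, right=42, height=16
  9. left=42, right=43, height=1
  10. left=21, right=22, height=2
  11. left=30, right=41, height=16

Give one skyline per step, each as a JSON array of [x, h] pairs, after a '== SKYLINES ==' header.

== SKYLINES ==
[[21,1],[29,0]]
[[21,1],[30,0]]
[[21,1],[25,7],[39,0]]
[[21,1],[25,7],[39,0],[41,1],[43,0]]
[[21,1],[25,7],[29,16],[36,7],[39,0],[41,1],[43,0]]
[[21,1],[25,7],[29,16],[36,7],[39,1],[43,0]]
[[20,20],[27,7],[29,16],[36,7],[39,1],[43,0]]
[[20,20],[27,16],[42,1],[43,0]]
[[20,20],[27,16],[42,1],[43,0]]
[[20,20],[27,16],[42,1],[43,0]]
[[20,20],[27,16],[42,1],[43,0]]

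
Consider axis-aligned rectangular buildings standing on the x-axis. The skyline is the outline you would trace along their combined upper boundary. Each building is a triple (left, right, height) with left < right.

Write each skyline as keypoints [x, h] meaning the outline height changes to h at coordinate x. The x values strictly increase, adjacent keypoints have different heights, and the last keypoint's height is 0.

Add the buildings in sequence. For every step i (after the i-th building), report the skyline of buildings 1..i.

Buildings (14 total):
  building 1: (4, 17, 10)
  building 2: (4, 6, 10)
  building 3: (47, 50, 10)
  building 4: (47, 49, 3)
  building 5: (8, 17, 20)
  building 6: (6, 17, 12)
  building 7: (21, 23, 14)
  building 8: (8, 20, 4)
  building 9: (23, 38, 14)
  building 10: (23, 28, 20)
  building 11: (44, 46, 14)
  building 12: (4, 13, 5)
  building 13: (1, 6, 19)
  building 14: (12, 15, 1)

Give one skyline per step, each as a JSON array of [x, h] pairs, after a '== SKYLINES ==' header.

== SKYLINES ==
[[4,10],[17,0]]
[[4,10],[17,0]]
[[4,10],[17,0],[47,10],[50,0]]
[[4,10],[17,0],[47,10],[50,0]]
[[4,10],[8,20],[17,0],[47,10],[50,0]]
[[4,10],[6,12],[8,20],[17,0],[47,10],[50,0]]
[[4,10],[6,12],[8,20],[17,0],[21,14],[23,0],[47,10],[50,0]]
[[4,10],[6,12],[8,20],[17,4],[20,0],[21,14],[23,0],[47,10],[50,0]]
[[4,10],[6,12],[8,20],[17,4],[20,0],[21,14],[38,0],[47,10],[50,0]]
[[4,10],[6,12],[8,20],[17,4],[20,0],[21,14],[23,20],[28,14],[38,0],[47,10],[50,0]]
[[4,10],[6,12],[8,20],[17,4],[20,0],[21,14],[23,20],[28,14],[38,0],[44,14],[46,0],[47,10],[50,0]]
[[4,10],[6,12],[8,20],[17,4],[20,0],[21,14],[23,20],[28,14],[38,0],[44,14],[46,0],[47,10],[50,0]]
[[1,19],[6,12],[8,20],[17,4],[20,0],[21,14],[23,20],[28,14],[38,0],[44,14],[46,0],[47,10],[50,0]]
[[1,19],[6,12],[8,20],[17,4],[20,0],[21,14],[23,20],[28,14],[38,0],[44,14],[46,0],[47,10],[50,0]]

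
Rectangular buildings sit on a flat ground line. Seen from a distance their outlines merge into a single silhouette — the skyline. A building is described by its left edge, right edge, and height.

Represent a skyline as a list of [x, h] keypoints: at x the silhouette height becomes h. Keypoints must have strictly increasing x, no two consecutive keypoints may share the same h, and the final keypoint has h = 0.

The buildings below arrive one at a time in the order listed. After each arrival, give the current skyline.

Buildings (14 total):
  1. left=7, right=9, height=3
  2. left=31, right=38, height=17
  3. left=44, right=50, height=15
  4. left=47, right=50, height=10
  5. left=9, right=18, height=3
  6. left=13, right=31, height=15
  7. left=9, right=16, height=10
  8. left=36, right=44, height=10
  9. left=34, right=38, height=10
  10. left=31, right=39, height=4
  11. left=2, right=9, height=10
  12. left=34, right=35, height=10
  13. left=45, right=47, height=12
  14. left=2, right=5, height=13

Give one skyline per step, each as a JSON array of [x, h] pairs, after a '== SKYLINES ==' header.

== SKYLINES ==
[[7,3],[9,0]]
[[7,3],[9,0],[31,17],[38,0]]
[[7,3],[9,0],[31,17],[38,0],[44,15],[50,0]]
[[7,3],[9,0],[31,17],[38,0],[44,15],[50,0]]
[[7,3],[18,0],[31,17],[38,0],[44,15],[50,0]]
[[7,3],[13,15],[31,17],[38,0],[44,15],[50,0]]
[[7,3],[9,10],[13,15],[31,17],[38,0],[44,15],[50,0]]
[[7,3],[9,10],[13,15],[31,17],[38,10],[44,15],[50,0]]
[[7,3],[9,10],[13,15],[31,17],[38,10],[44,15],[50,0]]
[[7,3],[9,10],[13,15],[31,17],[38,10],[44,15],[50,0]]
[[2,10],[13,15],[31,17],[38,10],[44,15],[50,0]]
[[2,10],[13,15],[31,17],[38,10],[44,15],[50,0]]
[[2,10],[13,15],[31,17],[38,10],[44,15],[50,0]]
[[2,13],[5,10],[13,15],[31,17],[38,10],[44,15],[50,0]]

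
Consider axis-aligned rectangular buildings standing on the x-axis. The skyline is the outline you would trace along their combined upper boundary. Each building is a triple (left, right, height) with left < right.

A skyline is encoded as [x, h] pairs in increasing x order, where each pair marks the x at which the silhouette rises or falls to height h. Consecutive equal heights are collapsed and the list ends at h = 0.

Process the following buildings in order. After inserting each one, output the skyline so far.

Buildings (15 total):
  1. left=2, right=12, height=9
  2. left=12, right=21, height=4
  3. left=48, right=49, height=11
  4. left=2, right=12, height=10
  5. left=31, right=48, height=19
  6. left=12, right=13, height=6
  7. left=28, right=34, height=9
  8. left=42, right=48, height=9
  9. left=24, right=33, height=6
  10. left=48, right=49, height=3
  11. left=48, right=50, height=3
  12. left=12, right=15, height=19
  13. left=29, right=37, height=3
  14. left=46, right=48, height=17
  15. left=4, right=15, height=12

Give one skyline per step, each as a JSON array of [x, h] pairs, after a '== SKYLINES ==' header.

== SKYLINES ==
[[2,9],[12,0]]
[[2,9],[12,4],[21,0]]
[[2,9],[12,4],[21,0],[48,11],[49,0]]
[[2,10],[12,4],[21,0],[48,11],[49,0]]
[[2,10],[12,4],[21,0],[31,19],[48,11],[49,0]]
[[2,10],[12,6],[13,4],[21,0],[31,19],[48,11],[49,0]]
[[2,10],[12,6],[13,4],[21,0],[28,9],[31,19],[48,11],[49,0]]
[[2,10],[12,6],[13,4],[21,0],[28,9],[31,19],[48,11],[49,0]]
[[2,10],[12,6],[13,4],[21,0],[24,6],[28,9],[31,19],[48,11],[49,0]]
[[2,10],[12,6],[13,4],[21,0],[24,6],[28,9],[31,19],[48,11],[49,0]]
[[2,10],[12,6],[13,4],[21,0],[24,6],[28,9],[31,19],[48,11],[49,3],[50,0]]
[[2,10],[12,19],[15,4],[21,0],[24,6],[28,9],[31,19],[48,11],[49,3],[50,0]]
[[2,10],[12,19],[15,4],[21,0],[24,6],[28,9],[31,19],[48,11],[49,3],[50,0]]
[[2,10],[12,19],[15,4],[21,0],[24,6],[28,9],[31,19],[48,11],[49,3],[50,0]]
[[2,10],[4,12],[12,19],[15,4],[21,0],[24,6],[28,9],[31,19],[48,11],[49,3],[50,0]]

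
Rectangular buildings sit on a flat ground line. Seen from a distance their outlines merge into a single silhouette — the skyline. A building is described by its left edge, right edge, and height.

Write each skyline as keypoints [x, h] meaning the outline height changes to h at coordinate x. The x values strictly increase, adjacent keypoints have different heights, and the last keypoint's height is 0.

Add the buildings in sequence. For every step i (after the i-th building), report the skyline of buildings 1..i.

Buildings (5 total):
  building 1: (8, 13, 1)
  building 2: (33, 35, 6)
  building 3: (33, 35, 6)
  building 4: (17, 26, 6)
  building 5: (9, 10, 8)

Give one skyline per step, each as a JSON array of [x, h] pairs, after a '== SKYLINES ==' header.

== SKYLINES ==
[[8,1],[13,0]]
[[8,1],[13,0],[33,6],[35,0]]
[[8,1],[13,0],[33,6],[35,0]]
[[8,1],[13,0],[17,6],[26,0],[33,6],[35,0]]
[[8,1],[9,8],[10,1],[13,0],[17,6],[26,0],[33,6],[35,0]]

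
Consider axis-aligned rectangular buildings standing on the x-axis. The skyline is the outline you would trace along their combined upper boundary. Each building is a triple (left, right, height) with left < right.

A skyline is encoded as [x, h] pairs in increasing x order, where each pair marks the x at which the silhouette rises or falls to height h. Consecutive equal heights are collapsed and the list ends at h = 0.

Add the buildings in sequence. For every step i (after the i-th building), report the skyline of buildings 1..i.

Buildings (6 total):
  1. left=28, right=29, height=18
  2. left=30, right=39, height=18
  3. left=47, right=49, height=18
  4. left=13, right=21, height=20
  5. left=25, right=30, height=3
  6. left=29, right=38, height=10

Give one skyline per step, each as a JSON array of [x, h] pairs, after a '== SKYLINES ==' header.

== SKYLINES ==
[[28,18],[29,0]]
[[28,18],[29,0],[30,18],[39,0]]
[[28,18],[29,0],[30,18],[39,0],[47,18],[49,0]]
[[13,20],[21,0],[28,18],[29,0],[30,18],[39,0],[47,18],[49,0]]
[[13,20],[21,0],[25,3],[28,18],[29,3],[30,18],[39,0],[47,18],[49,0]]
[[13,20],[21,0],[25,3],[28,18],[29,10],[30,18],[39,0],[47,18],[49,0]]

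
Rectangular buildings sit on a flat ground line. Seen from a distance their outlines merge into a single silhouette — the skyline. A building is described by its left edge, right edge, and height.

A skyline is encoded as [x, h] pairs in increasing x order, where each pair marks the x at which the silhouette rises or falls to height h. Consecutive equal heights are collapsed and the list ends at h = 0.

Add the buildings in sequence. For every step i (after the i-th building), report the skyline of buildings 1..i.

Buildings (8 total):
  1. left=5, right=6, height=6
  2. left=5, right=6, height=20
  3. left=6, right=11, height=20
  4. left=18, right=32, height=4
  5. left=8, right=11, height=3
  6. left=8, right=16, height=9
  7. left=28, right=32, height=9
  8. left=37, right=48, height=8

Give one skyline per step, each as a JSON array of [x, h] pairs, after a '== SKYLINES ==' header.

== SKYLINES ==
[[5,6],[6,0]]
[[5,20],[6,0]]
[[5,20],[11,0]]
[[5,20],[11,0],[18,4],[32,0]]
[[5,20],[11,0],[18,4],[32,0]]
[[5,20],[11,9],[16,0],[18,4],[32,0]]
[[5,20],[11,9],[16,0],[18,4],[28,9],[32,0]]
[[5,20],[11,9],[16,0],[18,4],[28,9],[32,0],[37,8],[48,0]]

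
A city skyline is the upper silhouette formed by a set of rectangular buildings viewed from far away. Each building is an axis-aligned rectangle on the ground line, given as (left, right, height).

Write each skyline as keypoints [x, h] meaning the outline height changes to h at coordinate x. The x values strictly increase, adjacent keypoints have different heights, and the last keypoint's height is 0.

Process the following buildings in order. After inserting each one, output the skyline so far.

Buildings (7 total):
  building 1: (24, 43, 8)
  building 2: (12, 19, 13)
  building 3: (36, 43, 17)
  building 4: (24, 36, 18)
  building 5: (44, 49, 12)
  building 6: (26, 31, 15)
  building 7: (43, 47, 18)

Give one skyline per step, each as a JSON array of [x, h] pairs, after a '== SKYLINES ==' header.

== SKYLINES ==
[[24,8],[43,0]]
[[12,13],[19,0],[24,8],[43,0]]
[[12,13],[19,0],[24,8],[36,17],[43,0]]
[[12,13],[19,0],[24,18],[36,17],[43,0]]
[[12,13],[19,0],[24,18],[36,17],[43,0],[44,12],[49,0]]
[[12,13],[19,0],[24,18],[36,17],[43,0],[44,12],[49,0]]
[[12,13],[19,0],[24,18],[36,17],[43,18],[47,12],[49,0]]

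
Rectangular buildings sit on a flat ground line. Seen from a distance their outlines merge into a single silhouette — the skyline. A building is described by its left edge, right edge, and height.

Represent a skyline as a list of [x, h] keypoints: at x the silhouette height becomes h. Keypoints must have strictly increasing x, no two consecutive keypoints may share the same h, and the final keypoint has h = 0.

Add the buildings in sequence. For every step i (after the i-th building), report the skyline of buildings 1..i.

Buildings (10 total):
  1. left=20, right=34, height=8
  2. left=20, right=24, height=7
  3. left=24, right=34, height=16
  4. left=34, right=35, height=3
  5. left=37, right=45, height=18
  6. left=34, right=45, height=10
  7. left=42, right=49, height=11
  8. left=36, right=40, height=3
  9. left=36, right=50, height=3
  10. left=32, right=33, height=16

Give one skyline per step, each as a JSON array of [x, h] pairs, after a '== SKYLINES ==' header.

== SKYLINES ==
[[20,8],[34,0]]
[[20,8],[34,0]]
[[20,8],[24,16],[34,0]]
[[20,8],[24,16],[34,3],[35,0]]
[[20,8],[24,16],[34,3],[35,0],[37,18],[45,0]]
[[20,8],[24,16],[34,10],[37,18],[45,0]]
[[20,8],[24,16],[34,10],[37,18],[45,11],[49,0]]
[[20,8],[24,16],[34,10],[37,18],[45,11],[49,0]]
[[20,8],[24,16],[34,10],[37,18],[45,11],[49,3],[50,0]]
[[20,8],[24,16],[34,10],[37,18],[45,11],[49,3],[50,0]]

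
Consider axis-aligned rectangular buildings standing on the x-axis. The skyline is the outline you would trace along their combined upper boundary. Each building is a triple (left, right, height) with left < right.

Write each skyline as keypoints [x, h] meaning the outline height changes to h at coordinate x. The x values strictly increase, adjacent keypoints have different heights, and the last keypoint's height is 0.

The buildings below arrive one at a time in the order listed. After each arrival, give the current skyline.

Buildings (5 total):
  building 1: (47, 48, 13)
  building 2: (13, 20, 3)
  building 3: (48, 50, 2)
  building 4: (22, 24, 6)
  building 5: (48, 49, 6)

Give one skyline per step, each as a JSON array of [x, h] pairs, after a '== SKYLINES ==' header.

== SKYLINES ==
[[47,13],[48,0]]
[[13,3],[20,0],[47,13],[48,0]]
[[13,3],[20,0],[47,13],[48,2],[50,0]]
[[13,3],[20,0],[22,6],[24,0],[47,13],[48,2],[50,0]]
[[13,3],[20,0],[22,6],[24,0],[47,13],[48,6],[49,2],[50,0]]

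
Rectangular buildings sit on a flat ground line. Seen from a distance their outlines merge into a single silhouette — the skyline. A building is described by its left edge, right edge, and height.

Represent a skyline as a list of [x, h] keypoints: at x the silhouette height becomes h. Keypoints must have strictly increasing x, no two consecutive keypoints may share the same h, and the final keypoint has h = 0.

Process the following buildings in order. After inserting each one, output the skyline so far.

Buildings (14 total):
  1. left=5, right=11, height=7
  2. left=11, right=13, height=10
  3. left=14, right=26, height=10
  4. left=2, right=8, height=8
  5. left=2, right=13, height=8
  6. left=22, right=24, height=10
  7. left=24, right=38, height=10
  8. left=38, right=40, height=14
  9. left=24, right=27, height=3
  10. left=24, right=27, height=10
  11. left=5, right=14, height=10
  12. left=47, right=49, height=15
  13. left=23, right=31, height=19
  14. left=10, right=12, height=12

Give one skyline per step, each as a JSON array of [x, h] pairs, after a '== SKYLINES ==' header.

== SKYLINES ==
[[5,7],[11,0]]
[[5,7],[11,10],[13,0]]
[[5,7],[11,10],[13,0],[14,10],[26,0]]
[[2,8],[8,7],[11,10],[13,0],[14,10],[26,0]]
[[2,8],[11,10],[13,0],[14,10],[26,0]]
[[2,8],[11,10],[13,0],[14,10],[26,0]]
[[2,8],[11,10],[13,0],[14,10],[38,0]]
[[2,8],[11,10],[13,0],[14,10],[38,14],[40,0]]
[[2,8],[11,10],[13,0],[14,10],[38,14],[40,0]]
[[2,8],[11,10],[13,0],[14,10],[38,14],[40,0]]
[[2,8],[5,10],[38,14],[40,0]]
[[2,8],[5,10],[38,14],[40,0],[47,15],[49,0]]
[[2,8],[5,10],[23,19],[31,10],[38,14],[40,0],[47,15],[49,0]]
[[2,8],[5,10],[10,12],[12,10],[23,19],[31,10],[38,14],[40,0],[47,15],[49,0]]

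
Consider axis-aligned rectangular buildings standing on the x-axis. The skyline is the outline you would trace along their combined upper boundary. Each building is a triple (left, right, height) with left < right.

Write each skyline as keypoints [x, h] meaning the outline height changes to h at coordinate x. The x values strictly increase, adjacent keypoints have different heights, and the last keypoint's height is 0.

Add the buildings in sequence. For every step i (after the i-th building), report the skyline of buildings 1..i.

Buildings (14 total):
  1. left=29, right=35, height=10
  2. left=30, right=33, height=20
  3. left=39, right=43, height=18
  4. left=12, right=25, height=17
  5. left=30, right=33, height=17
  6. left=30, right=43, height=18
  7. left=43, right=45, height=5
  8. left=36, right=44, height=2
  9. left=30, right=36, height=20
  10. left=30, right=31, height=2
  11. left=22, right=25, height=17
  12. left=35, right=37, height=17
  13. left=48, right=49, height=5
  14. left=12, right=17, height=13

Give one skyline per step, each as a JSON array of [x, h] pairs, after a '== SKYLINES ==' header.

== SKYLINES ==
[[29,10],[35,0]]
[[29,10],[30,20],[33,10],[35,0]]
[[29,10],[30,20],[33,10],[35,0],[39,18],[43,0]]
[[12,17],[25,0],[29,10],[30,20],[33,10],[35,0],[39,18],[43,0]]
[[12,17],[25,0],[29,10],[30,20],[33,10],[35,0],[39,18],[43,0]]
[[12,17],[25,0],[29,10],[30,20],[33,18],[43,0]]
[[12,17],[25,0],[29,10],[30,20],[33,18],[43,5],[45,0]]
[[12,17],[25,0],[29,10],[30,20],[33,18],[43,5],[45,0]]
[[12,17],[25,0],[29,10],[30,20],[36,18],[43,5],[45,0]]
[[12,17],[25,0],[29,10],[30,20],[36,18],[43,5],[45,0]]
[[12,17],[25,0],[29,10],[30,20],[36,18],[43,5],[45,0]]
[[12,17],[25,0],[29,10],[30,20],[36,18],[43,5],[45,0]]
[[12,17],[25,0],[29,10],[30,20],[36,18],[43,5],[45,0],[48,5],[49,0]]
[[12,17],[25,0],[29,10],[30,20],[36,18],[43,5],[45,0],[48,5],[49,0]]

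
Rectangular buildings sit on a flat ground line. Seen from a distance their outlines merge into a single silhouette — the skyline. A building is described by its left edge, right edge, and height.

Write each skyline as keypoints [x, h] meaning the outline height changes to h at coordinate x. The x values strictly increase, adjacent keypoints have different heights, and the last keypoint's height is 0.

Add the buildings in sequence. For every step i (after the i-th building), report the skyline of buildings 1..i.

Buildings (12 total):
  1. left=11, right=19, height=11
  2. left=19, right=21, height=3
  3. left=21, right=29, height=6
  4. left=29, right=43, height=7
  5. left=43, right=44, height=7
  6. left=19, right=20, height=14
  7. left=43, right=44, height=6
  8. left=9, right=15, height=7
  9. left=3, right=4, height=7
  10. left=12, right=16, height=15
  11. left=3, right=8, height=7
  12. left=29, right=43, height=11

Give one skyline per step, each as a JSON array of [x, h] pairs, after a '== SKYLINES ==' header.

== SKYLINES ==
[[11,11],[19,0]]
[[11,11],[19,3],[21,0]]
[[11,11],[19,3],[21,6],[29,0]]
[[11,11],[19,3],[21,6],[29,7],[43,0]]
[[11,11],[19,3],[21,6],[29,7],[44,0]]
[[11,11],[19,14],[20,3],[21,6],[29,7],[44,0]]
[[11,11],[19,14],[20,3],[21,6],[29,7],[44,0]]
[[9,7],[11,11],[19,14],[20,3],[21,6],[29,7],[44,0]]
[[3,7],[4,0],[9,7],[11,11],[19,14],[20,3],[21,6],[29,7],[44,0]]
[[3,7],[4,0],[9,7],[11,11],[12,15],[16,11],[19,14],[20,3],[21,6],[29,7],[44,0]]
[[3,7],[8,0],[9,7],[11,11],[12,15],[16,11],[19,14],[20,3],[21,6],[29,7],[44,0]]
[[3,7],[8,0],[9,7],[11,11],[12,15],[16,11],[19,14],[20,3],[21,6],[29,11],[43,7],[44,0]]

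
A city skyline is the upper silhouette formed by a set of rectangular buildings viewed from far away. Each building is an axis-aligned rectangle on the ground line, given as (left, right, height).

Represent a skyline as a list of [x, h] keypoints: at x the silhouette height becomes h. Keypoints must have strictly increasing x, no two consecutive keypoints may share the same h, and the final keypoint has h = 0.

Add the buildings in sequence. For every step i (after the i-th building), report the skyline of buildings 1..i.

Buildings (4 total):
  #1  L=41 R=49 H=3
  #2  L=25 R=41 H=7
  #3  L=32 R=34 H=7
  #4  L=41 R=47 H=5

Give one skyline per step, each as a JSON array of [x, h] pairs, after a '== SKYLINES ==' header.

== SKYLINES ==
[[41,3],[49,0]]
[[25,7],[41,3],[49,0]]
[[25,7],[41,3],[49,0]]
[[25,7],[41,5],[47,3],[49,0]]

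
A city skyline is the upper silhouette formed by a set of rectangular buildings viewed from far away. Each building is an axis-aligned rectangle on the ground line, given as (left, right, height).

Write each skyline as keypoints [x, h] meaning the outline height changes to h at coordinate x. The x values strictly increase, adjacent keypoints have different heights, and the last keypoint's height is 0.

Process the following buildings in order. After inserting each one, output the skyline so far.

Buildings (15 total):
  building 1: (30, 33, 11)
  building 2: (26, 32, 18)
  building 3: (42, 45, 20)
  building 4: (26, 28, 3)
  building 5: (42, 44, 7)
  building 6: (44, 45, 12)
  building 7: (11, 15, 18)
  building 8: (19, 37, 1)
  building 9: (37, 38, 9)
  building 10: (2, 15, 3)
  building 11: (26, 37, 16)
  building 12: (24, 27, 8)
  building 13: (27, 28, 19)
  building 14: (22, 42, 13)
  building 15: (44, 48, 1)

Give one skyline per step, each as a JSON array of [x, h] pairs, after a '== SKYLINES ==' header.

== SKYLINES ==
[[30,11],[33,0]]
[[26,18],[32,11],[33,0]]
[[26,18],[32,11],[33,0],[42,20],[45,0]]
[[26,18],[32,11],[33,0],[42,20],[45,0]]
[[26,18],[32,11],[33,0],[42,20],[45,0]]
[[26,18],[32,11],[33,0],[42,20],[45,0]]
[[11,18],[15,0],[26,18],[32,11],[33,0],[42,20],[45,0]]
[[11,18],[15,0],[19,1],[26,18],[32,11],[33,1],[37,0],[42,20],[45,0]]
[[11,18],[15,0],[19,1],[26,18],[32,11],[33,1],[37,9],[38,0],[42,20],[45,0]]
[[2,3],[11,18],[15,0],[19,1],[26,18],[32,11],[33,1],[37,9],[38,0],[42,20],[45,0]]
[[2,3],[11,18],[15,0],[19,1],[26,18],[32,16],[37,9],[38,0],[42,20],[45,0]]
[[2,3],[11,18],[15,0],[19,1],[24,8],[26,18],[32,16],[37,9],[38,0],[42,20],[45,0]]
[[2,3],[11,18],[15,0],[19,1],[24,8],[26,18],[27,19],[28,18],[32,16],[37,9],[38,0],[42,20],[45,0]]
[[2,3],[11,18],[15,0],[19,1],[22,13],[26,18],[27,19],[28,18],[32,16],[37,13],[42,20],[45,0]]
[[2,3],[11,18],[15,0],[19,1],[22,13],[26,18],[27,19],[28,18],[32,16],[37,13],[42,20],[45,1],[48,0]]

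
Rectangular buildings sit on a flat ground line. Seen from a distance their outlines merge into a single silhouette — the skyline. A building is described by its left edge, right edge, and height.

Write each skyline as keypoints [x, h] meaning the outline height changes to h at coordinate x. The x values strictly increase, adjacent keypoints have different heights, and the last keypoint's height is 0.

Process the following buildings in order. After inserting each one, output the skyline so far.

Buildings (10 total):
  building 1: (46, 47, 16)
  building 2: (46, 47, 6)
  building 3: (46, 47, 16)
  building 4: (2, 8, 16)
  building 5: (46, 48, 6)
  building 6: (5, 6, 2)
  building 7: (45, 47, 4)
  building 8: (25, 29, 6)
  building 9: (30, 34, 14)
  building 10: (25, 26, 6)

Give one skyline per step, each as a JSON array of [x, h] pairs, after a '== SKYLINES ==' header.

== SKYLINES ==
[[46,16],[47,0]]
[[46,16],[47,0]]
[[46,16],[47,0]]
[[2,16],[8,0],[46,16],[47,0]]
[[2,16],[8,0],[46,16],[47,6],[48,0]]
[[2,16],[8,0],[46,16],[47,6],[48,0]]
[[2,16],[8,0],[45,4],[46,16],[47,6],[48,0]]
[[2,16],[8,0],[25,6],[29,0],[45,4],[46,16],[47,6],[48,0]]
[[2,16],[8,0],[25,6],[29,0],[30,14],[34,0],[45,4],[46,16],[47,6],[48,0]]
[[2,16],[8,0],[25,6],[29,0],[30,14],[34,0],[45,4],[46,16],[47,6],[48,0]]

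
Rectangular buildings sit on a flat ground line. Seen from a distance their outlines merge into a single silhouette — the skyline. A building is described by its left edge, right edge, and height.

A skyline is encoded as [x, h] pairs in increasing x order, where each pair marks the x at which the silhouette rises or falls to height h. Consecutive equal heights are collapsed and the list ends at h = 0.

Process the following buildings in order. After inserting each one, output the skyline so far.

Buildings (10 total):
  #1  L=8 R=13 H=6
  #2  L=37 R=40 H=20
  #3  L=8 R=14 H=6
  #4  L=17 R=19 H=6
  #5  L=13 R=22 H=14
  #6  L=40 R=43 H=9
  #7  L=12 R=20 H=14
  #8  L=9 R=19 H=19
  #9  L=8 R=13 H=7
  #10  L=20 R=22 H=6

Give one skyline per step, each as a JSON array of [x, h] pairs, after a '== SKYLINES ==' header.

== SKYLINES ==
[[8,6],[13,0]]
[[8,6],[13,0],[37,20],[40,0]]
[[8,6],[14,0],[37,20],[40,0]]
[[8,6],[14,0],[17,6],[19,0],[37,20],[40,0]]
[[8,6],[13,14],[22,0],[37,20],[40,0]]
[[8,6],[13,14],[22,0],[37,20],[40,9],[43,0]]
[[8,6],[12,14],[22,0],[37,20],[40,9],[43,0]]
[[8,6],[9,19],[19,14],[22,0],[37,20],[40,9],[43,0]]
[[8,7],[9,19],[19,14],[22,0],[37,20],[40,9],[43,0]]
[[8,7],[9,19],[19,14],[22,0],[37,20],[40,9],[43,0]]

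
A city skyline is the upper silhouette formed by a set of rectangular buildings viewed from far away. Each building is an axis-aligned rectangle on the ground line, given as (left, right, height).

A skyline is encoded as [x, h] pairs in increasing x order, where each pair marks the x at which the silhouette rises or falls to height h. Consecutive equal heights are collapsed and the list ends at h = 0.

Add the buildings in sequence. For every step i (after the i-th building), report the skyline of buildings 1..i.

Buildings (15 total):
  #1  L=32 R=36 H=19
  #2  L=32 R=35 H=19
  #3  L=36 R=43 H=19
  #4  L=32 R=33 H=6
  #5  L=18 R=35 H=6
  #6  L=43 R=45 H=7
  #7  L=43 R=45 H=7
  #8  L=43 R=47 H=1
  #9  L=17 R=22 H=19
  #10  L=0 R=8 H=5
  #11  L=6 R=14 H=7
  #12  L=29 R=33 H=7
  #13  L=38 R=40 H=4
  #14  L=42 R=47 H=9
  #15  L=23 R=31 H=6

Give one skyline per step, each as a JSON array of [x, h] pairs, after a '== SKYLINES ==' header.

== SKYLINES ==
[[32,19],[36,0]]
[[32,19],[36,0]]
[[32,19],[43,0]]
[[32,19],[43,0]]
[[18,6],[32,19],[43,0]]
[[18,6],[32,19],[43,7],[45,0]]
[[18,6],[32,19],[43,7],[45,0]]
[[18,6],[32,19],[43,7],[45,1],[47,0]]
[[17,19],[22,6],[32,19],[43,7],[45,1],[47,0]]
[[0,5],[8,0],[17,19],[22,6],[32,19],[43,7],[45,1],[47,0]]
[[0,5],[6,7],[14,0],[17,19],[22,6],[32,19],[43,7],[45,1],[47,0]]
[[0,5],[6,7],[14,0],[17,19],[22,6],[29,7],[32,19],[43,7],[45,1],[47,0]]
[[0,5],[6,7],[14,0],[17,19],[22,6],[29,7],[32,19],[43,7],[45,1],[47,0]]
[[0,5],[6,7],[14,0],[17,19],[22,6],[29,7],[32,19],[43,9],[47,0]]
[[0,5],[6,7],[14,0],[17,19],[22,6],[29,7],[32,19],[43,9],[47,0]]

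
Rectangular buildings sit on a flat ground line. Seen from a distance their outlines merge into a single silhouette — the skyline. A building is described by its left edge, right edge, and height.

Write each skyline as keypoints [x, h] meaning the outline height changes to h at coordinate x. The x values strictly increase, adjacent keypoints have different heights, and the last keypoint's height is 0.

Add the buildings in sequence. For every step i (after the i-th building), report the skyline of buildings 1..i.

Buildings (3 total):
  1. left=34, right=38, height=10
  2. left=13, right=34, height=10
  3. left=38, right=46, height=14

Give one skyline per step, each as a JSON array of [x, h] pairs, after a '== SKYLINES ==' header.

== SKYLINES ==
[[34,10],[38,0]]
[[13,10],[38,0]]
[[13,10],[38,14],[46,0]]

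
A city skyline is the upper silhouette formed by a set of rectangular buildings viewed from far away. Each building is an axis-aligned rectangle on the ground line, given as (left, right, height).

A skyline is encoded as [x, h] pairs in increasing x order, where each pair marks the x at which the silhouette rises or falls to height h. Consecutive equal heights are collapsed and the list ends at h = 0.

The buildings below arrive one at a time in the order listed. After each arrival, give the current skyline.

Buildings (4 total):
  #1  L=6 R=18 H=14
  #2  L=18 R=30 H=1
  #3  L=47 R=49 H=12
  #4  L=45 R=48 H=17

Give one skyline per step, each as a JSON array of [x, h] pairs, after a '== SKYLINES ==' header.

== SKYLINES ==
[[6,14],[18,0]]
[[6,14],[18,1],[30,0]]
[[6,14],[18,1],[30,0],[47,12],[49,0]]
[[6,14],[18,1],[30,0],[45,17],[48,12],[49,0]]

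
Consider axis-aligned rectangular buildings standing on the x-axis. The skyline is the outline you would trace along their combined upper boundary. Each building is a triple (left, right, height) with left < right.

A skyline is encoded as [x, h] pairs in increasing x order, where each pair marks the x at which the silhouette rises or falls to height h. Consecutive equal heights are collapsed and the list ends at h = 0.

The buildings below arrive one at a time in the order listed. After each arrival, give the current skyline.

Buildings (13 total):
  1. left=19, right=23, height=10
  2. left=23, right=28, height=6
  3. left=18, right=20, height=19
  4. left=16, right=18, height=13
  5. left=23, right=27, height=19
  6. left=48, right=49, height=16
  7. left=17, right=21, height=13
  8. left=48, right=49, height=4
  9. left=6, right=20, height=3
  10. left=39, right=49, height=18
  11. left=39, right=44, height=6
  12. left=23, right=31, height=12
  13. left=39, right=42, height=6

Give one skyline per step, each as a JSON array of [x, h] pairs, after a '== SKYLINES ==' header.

== SKYLINES ==
[[19,10],[23,0]]
[[19,10],[23,6],[28,0]]
[[18,19],[20,10],[23,6],[28,0]]
[[16,13],[18,19],[20,10],[23,6],[28,0]]
[[16,13],[18,19],[20,10],[23,19],[27,6],[28,0]]
[[16,13],[18,19],[20,10],[23,19],[27,6],[28,0],[48,16],[49,0]]
[[16,13],[18,19],[20,13],[21,10],[23,19],[27,6],[28,0],[48,16],[49,0]]
[[16,13],[18,19],[20,13],[21,10],[23,19],[27,6],[28,0],[48,16],[49,0]]
[[6,3],[16,13],[18,19],[20,13],[21,10],[23,19],[27,6],[28,0],[48,16],[49,0]]
[[6,3],[16,13],[18,19],[20,13],[21,10],[23,19],[27,6],[28,0],[39,18],[49,0]]
[[6,3],[16,13],[18,19],[20,13],[21,10],[23,19],[27,6],[28,0],[39,18],[49,0]]
[[6,3],[16,13],[18,19],[20,13],[21,10],[23,19],[27,12],[31,0],[39,18],[49,0]]
[[6,3],[16,13],[18,19],[20,13],[21,10],[23,19],[27,12],[31,0],[39,18],[49,0]]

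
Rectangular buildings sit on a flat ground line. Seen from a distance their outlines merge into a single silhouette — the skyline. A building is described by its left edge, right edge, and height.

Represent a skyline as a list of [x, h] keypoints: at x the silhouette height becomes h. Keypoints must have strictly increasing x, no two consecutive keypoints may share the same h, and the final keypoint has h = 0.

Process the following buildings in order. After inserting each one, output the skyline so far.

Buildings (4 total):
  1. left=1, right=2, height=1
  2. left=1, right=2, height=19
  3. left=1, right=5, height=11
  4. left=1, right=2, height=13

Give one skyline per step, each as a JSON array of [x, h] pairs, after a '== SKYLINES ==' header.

== SKYLINES ==
[[1,1],[2,0]]
[[1,19],[2,0]]
[[1,19],[2,11],[5,0]]
[[1,19],[2,11],[5,0]]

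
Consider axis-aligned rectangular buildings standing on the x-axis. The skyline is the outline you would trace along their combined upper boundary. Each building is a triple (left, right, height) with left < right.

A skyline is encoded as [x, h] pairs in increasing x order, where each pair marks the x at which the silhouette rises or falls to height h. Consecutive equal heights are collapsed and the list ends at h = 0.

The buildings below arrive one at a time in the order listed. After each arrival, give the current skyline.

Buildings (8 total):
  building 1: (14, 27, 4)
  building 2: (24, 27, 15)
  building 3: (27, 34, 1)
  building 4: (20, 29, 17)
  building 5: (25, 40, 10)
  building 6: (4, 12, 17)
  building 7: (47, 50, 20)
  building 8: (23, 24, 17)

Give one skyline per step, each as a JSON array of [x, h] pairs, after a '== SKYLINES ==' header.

== SKYLINES ==
[[14,4],[27,0]]
[[14,4],[24,15],[27,0]]
[[14,4],[24,15],[27,1],[34,0]]
[[14,4],[20,17],[29,1],[34,0]]
[[14,4],[20,17],[29,10],[40,0]]
[[4,17],[12,0],[14,4],[20,17],[29,10],[40,0]]
[[4,17],[12,0],[14,4],[20,17],[29,10],[40,0],[47,20],[50,0]]
[[4,17],[12,0],[14,4],[20,17],[29,10],[40,0],[47,20],[50,0]]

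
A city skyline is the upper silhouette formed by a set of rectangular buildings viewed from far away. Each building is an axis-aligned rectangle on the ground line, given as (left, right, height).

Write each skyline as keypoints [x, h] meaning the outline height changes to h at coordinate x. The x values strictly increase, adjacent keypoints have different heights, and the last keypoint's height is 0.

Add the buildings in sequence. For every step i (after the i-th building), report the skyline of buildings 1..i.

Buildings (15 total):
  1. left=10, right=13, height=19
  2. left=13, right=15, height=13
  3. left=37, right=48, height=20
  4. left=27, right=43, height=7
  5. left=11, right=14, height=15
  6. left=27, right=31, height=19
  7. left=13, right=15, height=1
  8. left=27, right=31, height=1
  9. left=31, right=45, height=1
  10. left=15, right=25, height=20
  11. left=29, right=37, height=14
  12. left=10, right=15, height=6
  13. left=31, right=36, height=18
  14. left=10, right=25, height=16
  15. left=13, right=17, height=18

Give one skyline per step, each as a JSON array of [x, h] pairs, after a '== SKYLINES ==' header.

== SKYLINES ==
[[10,19],[13,0]]
[[10,19],[13,13],[15,0]]
[[10,19],[13,13],[15,0],[37,20],[48,0]]
[[10,19],[13,13],[15,0],[27,7],[37,20],[48,0]]
[[10,19],[13,15],[14,13],[15,0],[27,7],[37,20],[48,0]]
[[10,19],[13,15],[14,13],[15,0],[27,19],[31,7],[37,20],[48,0]]
[[10,19],[13,15],[14,13],[15,0],[27,19],[31,7],[37,20],[48,0]]
[[10,19],[13,15],[14,13],[15,0],[27,19],[31,7],[37,20],[48,0]]
[[10,19],[13,15],[14,13],[15,0],[27,19],[31,7],[37,20],[48,0]]
[[10,19],[13,15],[14,13],[15,20],[25,0],[27,19],[31,7],[37,20],[48,0]]
[[10,19],[13,15],[14,13],[15,20],[25,0],[27,19],[31,14],[37,20],[48,0]]
[[10,19],[13,15],[14,13],[15,20],[25,0],[27,19],[31,14],[37,20],[48,0]]
[[10,19],[13,15],[14,13],[15,20],[25,0],[27,19],[31,18],[36,14],[37,20],[48,0]]
[[10,19],[13,16],[15,20],[25,0],[27,19],[31,18],[36,14],[37,20],[48,0]]
[[10,19],[13,18],[15,20],[25,0],[27,19],[31,18],[36,14],[37,20],[48,0]]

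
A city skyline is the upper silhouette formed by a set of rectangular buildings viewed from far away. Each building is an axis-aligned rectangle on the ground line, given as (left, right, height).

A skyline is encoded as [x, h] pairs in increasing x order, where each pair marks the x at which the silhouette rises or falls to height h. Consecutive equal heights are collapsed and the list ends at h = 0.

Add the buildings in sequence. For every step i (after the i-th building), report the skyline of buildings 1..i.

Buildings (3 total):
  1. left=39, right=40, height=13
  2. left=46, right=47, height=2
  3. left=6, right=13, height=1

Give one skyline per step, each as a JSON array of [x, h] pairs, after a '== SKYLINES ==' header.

== SKYLINES ==
[[39,13],[40,0]]
[[39,13],[40,0],[46,2],[47,0]]
[[6,1],[13,0],[39,13],[40,0],[46,2],[47,0]]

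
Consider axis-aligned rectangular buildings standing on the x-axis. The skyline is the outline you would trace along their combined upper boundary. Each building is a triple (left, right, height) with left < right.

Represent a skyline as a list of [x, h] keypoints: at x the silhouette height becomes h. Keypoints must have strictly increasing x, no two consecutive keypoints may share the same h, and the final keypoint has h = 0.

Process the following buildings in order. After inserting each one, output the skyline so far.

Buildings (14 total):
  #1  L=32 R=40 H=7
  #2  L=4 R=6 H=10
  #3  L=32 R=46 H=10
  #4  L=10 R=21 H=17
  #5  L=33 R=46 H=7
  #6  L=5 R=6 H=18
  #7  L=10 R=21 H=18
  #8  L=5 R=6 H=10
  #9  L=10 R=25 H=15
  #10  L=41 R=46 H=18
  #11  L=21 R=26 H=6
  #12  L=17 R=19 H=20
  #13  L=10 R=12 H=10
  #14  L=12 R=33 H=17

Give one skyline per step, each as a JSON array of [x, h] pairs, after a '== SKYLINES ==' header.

== SKYLINES ==
[[32,7],[40,0]]
[[4,10],[6,0],[32,7],[40,0]]
[[4,10],[6,0],[32,10],[46,0]]
[[4,10],[6,0],[10,17],[21,0],[32,10],[46,0]]
[[4,10],[6,0],[10,17],[21,0],[32,10],[46,0]]
[[4,10],[5,18],[6,0],[10,17],[21,0],[32,10],[46,0]]
[[4,10],[5,18],[6,0],[10,18],[21,0],[32,10],[46,0]]
[[4,10],[5,18],[6,0],[10,18],[21,0],[32,10],[46,0]]
[[4,10],[5,18],[6,0],[10,18],[21,15],[25,0],[32,10],[46,0]]
[[4,10],[5,18],[6,0],[10,18],[21,15],[25,0],[32,10],[41,18],[46,0]]
[[4,10],[5,18],[6,0],[10,18],[21,15],[25,6],[26,0],[32,10],[41,18],[46,0]]
[[4,10],[5,18],[6,0],[10,18],[17,20],[19,18],[21,15],[25,6],[26,0],[32,10],[41,18],[46,0]]
[[4,10],[5,18],[6,0],[10,18],[17,20],[19,18],[21,15],[25,6],[26,0],[32,10],[41,18],[46,0]]
[[4,10],[5,18],[6,0],[10,18],[17,20],[19,18],[21,17],[33,10],[41,18],[46,0]]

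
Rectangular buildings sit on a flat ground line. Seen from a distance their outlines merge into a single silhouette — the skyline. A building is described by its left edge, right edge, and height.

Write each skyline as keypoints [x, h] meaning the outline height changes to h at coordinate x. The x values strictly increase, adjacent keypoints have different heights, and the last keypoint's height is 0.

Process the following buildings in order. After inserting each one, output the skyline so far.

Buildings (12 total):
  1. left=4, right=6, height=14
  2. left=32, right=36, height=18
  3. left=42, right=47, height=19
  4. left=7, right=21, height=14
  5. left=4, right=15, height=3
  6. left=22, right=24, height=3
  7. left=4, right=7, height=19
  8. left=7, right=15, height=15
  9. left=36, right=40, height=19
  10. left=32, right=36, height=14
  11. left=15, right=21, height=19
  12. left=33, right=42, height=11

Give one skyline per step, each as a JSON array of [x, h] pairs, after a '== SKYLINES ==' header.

== SKYLINES ==
[[4,14],[6,0]]
[[4,14],[6,0],[32,18],[36,0]]
[[4,14],[6,0],[32,18],[36,0],[42,19],[47,0]]
[[4,14],[6,0],[7,14],[21,0],[32,18],[36,0],[42,19],[47,0]]
[[4,14],[6,3],[7,14],[21,0],[32,18],[36,0],[42,19],[47,0]]
[[4,14],[6,3],[7,14],[21,0],[22,3],[24,0],[32,18],[36,0],[42,19],[47,0]]
[[4,19],[7,14],[21,0],[22,3],[24,0],[32,18],[36,0],[42,19],[47,0]]
[[4,19],[7,15],[15,14],[21,0],[22,3],[24,0],[32,18],[36,0],[42,19],[47,0]]
[[4,19],[7,15],[15,14],[21,0],[22,3],[24,0],[32,18],[36,19],[40,0],[42,19],[47,0]]
[[4,19],[7,15],[15,14],[21,0],[22,3],[24,0],[32,18],[36,19],[40,0],[42,19],[47,0]]
[[4,19],[7,15],[15,19],[21,0],[22,3],[24,0],[32,18],[36,19],[40,0],[42,19],[47,0]]
[[4,19],[7,15],[15,19],[21,0],[22,3],[24,0],[32,18],[36,19],[40,11],[42,19],[47,0]]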